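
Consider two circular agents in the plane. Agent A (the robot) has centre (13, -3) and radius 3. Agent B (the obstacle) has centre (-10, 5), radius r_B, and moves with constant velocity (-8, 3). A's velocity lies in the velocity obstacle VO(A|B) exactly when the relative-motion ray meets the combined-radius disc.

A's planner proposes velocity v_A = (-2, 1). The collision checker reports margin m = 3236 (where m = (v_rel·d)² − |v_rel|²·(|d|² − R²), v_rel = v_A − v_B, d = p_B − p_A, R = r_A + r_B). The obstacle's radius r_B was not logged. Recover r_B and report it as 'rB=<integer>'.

m = 3236
d = (-23, 8);  v_rel = (6, -2),  |v_rel|² = 40
v_rel×d = (6)·(8) − (-2)·(-23) = 2
since m = R²·40 − 2²:  R² = (4 + 3236) / 40 = 81
R = √81 = 9  ⇒  r_B = 9 − 3 = 6

rB=6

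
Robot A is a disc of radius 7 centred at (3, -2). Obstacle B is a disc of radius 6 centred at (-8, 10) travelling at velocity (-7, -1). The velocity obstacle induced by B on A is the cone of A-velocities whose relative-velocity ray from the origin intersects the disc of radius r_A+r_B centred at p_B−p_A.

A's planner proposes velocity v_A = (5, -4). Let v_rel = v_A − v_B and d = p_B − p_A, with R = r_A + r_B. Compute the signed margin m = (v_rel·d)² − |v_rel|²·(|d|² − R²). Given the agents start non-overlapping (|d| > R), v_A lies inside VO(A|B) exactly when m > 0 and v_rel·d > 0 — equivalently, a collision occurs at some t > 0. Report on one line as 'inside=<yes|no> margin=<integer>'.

d = (-11, 12),  |d|² = 265;  R = 7+6 = 13,  c = 265−13² = 96
v_rel = (12, -3),  |v_rel|² = 153;  v_rel·d = (12)·(-11) + (-3)·(12) = -168
153·t² + 336·t + 96 = 0  ⇒  m = (-168)² − 153·96 = 13536
m = 13536 > 0,  v_rel·d = -168 < 0  ⇒  outside

inside=no margin=13536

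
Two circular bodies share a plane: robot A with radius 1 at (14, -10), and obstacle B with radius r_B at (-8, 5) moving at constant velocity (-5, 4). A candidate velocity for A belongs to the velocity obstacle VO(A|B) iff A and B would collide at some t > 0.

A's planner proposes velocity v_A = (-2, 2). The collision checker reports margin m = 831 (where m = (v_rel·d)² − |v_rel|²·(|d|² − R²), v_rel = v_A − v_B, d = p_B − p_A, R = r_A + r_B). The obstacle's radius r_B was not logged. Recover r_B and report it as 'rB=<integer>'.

m = 831
d = (-22, 15);  v_rel = (3, -2),  |v_rel|² = 13
v_rel×d = (3)·(15) − (-2)·(-22) = 1
since m = R²·13 − 1²:  R² = (1 + 831) / 13 = 64
R = √64 = 8  ⇒  r_B = 8 − 1 = 7

rB=7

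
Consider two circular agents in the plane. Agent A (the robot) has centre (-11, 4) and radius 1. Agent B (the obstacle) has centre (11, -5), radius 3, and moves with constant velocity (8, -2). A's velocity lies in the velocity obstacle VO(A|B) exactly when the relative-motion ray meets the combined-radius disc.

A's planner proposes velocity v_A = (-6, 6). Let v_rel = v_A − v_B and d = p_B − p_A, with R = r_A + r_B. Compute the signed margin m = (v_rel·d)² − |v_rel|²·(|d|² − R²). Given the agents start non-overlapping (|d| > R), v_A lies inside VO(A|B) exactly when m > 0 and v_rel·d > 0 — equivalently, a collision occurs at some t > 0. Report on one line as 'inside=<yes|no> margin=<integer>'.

d = (22, -9),  |d|² = 565;  R = 1+3 = 4,  c = 565−4² = 549
v_rel = (-14, 8),  |v_rel|² = 260;  v_rel·d = (-14)·(22) + (8)·(-9) = -380
260·t² + 760·t + 549 = 0  ⇒  m = (-380)² − 260·549 = 1660
m = 1660 > 0,  v_rel·d = -380 < 0  ⇒  outside

inside=no margin=1660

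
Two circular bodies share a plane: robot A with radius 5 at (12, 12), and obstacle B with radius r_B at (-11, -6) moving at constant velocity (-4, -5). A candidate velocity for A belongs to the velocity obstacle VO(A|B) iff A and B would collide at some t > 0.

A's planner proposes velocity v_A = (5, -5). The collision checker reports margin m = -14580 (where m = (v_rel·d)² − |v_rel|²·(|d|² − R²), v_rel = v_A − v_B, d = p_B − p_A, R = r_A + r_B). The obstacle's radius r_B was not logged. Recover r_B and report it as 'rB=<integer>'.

m = -14580
d = (-23, -18);  v_rel = (9, 0),  |v_rel|² = 81
v_rel×d = (9)·(-18) − (0)·(-23) = -162
since m = R²·81 − (-162)²:  R² = (26244 + -14580) / 81 = 144
R = √144 = 12  ⇒  r_B = 12 − 5 = 7

rB=7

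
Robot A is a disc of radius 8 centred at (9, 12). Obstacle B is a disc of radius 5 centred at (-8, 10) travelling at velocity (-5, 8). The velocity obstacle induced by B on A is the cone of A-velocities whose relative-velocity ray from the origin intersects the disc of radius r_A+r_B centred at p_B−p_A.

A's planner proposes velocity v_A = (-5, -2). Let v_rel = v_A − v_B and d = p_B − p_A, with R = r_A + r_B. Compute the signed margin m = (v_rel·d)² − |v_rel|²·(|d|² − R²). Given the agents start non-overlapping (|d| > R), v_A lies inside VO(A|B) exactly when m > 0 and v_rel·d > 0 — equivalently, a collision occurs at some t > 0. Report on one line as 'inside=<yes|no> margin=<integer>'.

d = (-17, -2),  |d|² = 293;  R = 8+5 = 13,  c = 293−13² = 124
v_rel = (0, -10),  |v_rel|² = 100;  v_rel·d = (0)·(-17) + (-10)·(-2) = 20
100·t² − 40·t + 124 = 0  ⇒  m = 20² − 100·124 = -12000
m = -12000 < 0,  v_rel·d = 20 > 0  ⇒  outside

inside=no margin=-12000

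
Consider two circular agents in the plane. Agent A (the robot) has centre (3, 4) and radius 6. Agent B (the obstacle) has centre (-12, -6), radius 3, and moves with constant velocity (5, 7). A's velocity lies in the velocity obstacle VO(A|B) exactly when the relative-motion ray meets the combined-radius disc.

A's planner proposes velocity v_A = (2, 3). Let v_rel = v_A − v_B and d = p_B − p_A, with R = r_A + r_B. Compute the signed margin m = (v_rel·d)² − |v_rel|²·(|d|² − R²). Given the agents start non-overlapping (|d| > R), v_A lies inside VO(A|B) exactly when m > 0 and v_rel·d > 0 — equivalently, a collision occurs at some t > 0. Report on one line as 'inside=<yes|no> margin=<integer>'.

d = (-15, -10),  |d|² = 325;  R = 6+3 = 9,  c = 325−9² = 244
v_rel = (-3, -4),  |v_rel|² = 25;  v_rel·d = (-3)·(-15) + (-4)·(-10) = 85
25·t² − 170·t + 244 = 0  ⇒  m = 85² − 25·244 = 1125
m = 1125 > 0,  v_rel·d = 85 > 0  ⇒  inside

inside=yes margin=1125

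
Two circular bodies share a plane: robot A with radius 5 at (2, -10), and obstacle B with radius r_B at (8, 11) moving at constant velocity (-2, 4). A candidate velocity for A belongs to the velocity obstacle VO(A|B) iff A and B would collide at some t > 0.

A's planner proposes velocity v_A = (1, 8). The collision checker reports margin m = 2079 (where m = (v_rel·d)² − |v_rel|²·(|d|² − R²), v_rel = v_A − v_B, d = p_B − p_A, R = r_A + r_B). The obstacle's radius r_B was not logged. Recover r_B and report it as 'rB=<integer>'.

m = 2079
d = (6, 21);  v_rel = (3, 4),  |v_rel|² = 25
v_rel×d = (3)·(21) − (4)·(6) = 39
since m = R²·25 − 39²:  R² = (1521 + 2079) / 25 = 144
R = √144 = 12  ⇒  r_B = 12 − 5 = 7

rB=7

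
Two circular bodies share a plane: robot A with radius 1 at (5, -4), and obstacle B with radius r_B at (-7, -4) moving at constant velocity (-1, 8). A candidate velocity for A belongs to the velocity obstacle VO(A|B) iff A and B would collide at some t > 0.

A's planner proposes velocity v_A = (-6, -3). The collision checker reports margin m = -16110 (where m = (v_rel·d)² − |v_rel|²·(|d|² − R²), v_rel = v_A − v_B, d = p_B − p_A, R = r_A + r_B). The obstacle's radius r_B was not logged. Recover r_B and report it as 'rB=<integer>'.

m = -16110
d = (-12, 0);  v_rel = (-5, -11),  |v_rel|² = 146
v_rel×d = (-5)·(0) − (-11)·(-12) = -132
since m = R²·146 − (-132)²:  R² = (17424 + -16110) / 146 = 9
R = √9 = 3  ⇒  r_B = 3 − 1 = 2

rB=2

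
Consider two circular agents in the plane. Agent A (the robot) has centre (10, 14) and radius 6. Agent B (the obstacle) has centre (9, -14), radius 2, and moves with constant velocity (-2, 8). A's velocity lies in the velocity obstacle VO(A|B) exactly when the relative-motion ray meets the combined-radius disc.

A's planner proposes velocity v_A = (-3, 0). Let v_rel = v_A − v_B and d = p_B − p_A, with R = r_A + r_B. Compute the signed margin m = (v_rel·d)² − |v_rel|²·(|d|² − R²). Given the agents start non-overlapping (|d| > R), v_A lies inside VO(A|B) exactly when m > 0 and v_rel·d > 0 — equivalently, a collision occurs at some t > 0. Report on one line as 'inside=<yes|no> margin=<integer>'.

d = (-1, -28),  |d|² = 785;  R = 6+2 = 8,  c = 785−8² = 721
v_rel = (-1, -8),  |v_rel|² = 65;  v_rel·d = (-1)·(-1) + (-8)·(-28) = 225
65·t² − 450·t + 721 = 0  ⇒  m = 225² − 65·721 = 3760
m = 3760 > 0,  v_rel·d = 225 > 0  ⇒  inside

inside=yes margin=3760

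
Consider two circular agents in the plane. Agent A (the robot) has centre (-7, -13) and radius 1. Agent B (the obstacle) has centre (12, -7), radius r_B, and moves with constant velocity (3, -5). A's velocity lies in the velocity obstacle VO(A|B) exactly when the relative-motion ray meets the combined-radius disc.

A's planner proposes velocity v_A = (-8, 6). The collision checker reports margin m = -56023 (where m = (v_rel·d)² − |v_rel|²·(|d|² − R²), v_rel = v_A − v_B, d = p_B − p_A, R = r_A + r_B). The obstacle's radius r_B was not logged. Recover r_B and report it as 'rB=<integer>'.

m = -56023
d = (19, 6);  v_rel = (-11, 11),  |v_rel|² = 242
v_rel×d = (-11)·(6) − (11)·(19) = -275
since m = R²·242 − (-275)²:  R² = (75625 + -56023) / 242 = 81
R = √81 = 9  ⇒  r_B = 9 − 1 = 8

rB=8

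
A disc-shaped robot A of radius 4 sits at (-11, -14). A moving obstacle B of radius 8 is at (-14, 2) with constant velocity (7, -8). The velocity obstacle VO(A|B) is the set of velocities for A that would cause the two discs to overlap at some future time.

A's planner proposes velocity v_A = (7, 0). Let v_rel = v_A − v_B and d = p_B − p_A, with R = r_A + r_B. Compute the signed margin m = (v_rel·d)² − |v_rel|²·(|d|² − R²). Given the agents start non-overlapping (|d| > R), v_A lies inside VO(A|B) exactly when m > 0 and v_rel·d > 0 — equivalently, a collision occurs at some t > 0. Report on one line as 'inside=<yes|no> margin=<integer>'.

d = (-3, 16),  |d|² = 265;  R = 4+8 = 12,  c = 265−12² = 121
v_rel = (0, 8),  |v_rel|² = 64;  v_rel·d = (0)·(-3) + (8)·(16) = 128
64·t² − 256·t + 121 = 0  ⇒  m = 128² − 64·121 = 8640
m = 8640 > 0,  v_rel·d = 128 > 0  ⇒  inside

inside=yes margin=8640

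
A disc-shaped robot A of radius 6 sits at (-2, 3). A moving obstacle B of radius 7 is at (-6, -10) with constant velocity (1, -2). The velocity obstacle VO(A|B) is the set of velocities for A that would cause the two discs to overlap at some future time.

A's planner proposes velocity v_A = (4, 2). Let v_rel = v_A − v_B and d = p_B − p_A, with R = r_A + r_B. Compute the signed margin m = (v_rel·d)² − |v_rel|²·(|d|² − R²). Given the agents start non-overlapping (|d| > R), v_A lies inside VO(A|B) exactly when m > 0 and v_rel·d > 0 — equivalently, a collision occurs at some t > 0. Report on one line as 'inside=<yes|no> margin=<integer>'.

d = (-4, -13),  |d|² = 185;  R = 6+7 = 13,  c = 185−13² = 16
v_rel = (3, 4),  |v_rel|² = 25;  v_rel·d = (3)·(-4) + (4)·(-13) = -64
25·t² + 128·t + 16 = 0  ⇒  m = (-64)² − 25·16 = 3696
m = 3696 > 0,  v_rel·d = -64 < 0  ⇒  outside

inside=no margin=3696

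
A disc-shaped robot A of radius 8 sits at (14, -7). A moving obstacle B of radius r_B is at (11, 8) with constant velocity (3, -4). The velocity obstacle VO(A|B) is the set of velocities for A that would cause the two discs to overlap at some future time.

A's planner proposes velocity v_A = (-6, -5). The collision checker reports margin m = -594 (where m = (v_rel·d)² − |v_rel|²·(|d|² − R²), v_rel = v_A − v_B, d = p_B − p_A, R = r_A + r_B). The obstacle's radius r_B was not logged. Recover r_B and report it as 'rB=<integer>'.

m = -594
d = (-3, 15);  v_rel = (-9, -1),  |v_rel|² = 82
v_rel×d = (-9)·(15) − (-1)·(-3) = -138
since m = R²·82 − (-138)²:  R² = (19044 + -594) / 82 = 225
R = √225 = 15  ⇒  r_B = 15 − 8 = 7

rB=7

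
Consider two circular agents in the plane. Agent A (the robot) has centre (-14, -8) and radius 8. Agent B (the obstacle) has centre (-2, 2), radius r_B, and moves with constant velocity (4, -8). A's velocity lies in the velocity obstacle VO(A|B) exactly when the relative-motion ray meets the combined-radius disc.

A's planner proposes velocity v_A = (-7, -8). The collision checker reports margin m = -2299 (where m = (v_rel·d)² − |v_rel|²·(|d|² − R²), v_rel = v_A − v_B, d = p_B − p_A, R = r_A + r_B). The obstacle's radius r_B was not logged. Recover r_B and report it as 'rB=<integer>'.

m = -2299
d = (12, 10);  v_rel = (-11, 0),  |v_rel|² = 121
v_rel×d = (-11)·(10) − (0)·(12) = -110
since m = R²·121 − (-110)²:  R² = (12100 + -2299) / 121 = 81
R = √81 = 9  ⇒  r_B = 9 − 8 = 1

rB=1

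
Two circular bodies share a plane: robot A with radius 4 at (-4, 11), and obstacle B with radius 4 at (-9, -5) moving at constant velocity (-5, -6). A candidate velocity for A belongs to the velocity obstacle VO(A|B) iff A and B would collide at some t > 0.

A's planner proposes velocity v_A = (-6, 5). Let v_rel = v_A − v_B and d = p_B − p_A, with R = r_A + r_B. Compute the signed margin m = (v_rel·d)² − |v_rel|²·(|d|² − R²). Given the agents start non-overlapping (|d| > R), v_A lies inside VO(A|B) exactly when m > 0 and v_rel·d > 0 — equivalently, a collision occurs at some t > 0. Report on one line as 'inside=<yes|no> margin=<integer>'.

d = (-5, -16),  |d|² = 281;  R = 4+4 = 8,  c = 281−8² = 217
v_rel = (-1, 11),  |v_rel|² = 122;  v_rel·d = (-1)·(-5) + (11)·(-16) = -171
122·t² + 342·t + 217 = 0  ⇒  m = (-171)² − 122·217 = 2767
m = 2767 > 0,  v_rel·d = -171 < 0  ⇒  outside

inside=no margin=2767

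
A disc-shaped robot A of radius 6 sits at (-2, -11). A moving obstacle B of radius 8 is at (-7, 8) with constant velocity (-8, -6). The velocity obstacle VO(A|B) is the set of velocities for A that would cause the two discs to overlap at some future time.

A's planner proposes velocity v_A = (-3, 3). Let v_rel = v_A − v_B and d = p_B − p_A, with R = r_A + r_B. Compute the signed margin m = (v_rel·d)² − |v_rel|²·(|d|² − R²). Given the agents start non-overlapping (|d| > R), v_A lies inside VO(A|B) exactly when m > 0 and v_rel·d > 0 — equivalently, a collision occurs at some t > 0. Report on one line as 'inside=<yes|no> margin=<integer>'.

d = (-5, 19),  |d|² = 386;  R = 6+8 = 14,  c = 386−14² = 190
v_rel = (5, 9),  |v_rel|² = 106;  v_rel·d = (5)·(-5) + (9)·(19) = 146
106·t² − 292·t + 190 = 0  ⇒  m = 146² − 106·190 = 1176
m = 1176 > 0,  v_rel·d = 146 > 0  ⇒  inside

inside=yes margin=1176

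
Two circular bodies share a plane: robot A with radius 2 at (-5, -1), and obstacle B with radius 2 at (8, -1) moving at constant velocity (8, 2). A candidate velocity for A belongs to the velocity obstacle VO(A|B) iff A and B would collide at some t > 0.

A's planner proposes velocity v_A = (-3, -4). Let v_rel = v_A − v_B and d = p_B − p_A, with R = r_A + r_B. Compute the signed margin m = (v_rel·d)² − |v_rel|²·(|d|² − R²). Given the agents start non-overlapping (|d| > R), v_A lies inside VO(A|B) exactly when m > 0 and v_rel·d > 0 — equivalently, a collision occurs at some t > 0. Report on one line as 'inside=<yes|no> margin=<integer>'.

d = (13, 0),  |d|² = 169;  R = 2+2 = 4,  c = 169−4² = 153
v_rel = (-11, -6),  |v_rel|² = 157;  v_rel·d = (-11)·(13) + (-6)·(0) = -143
157·t² + 286·t + 153 = 0  ⇒  m = (-143)² − 157·153 = -3572
m = -3572 < 0,  v_rel·d = -143 < 0  ⇒  outside

inside=no margin=-3572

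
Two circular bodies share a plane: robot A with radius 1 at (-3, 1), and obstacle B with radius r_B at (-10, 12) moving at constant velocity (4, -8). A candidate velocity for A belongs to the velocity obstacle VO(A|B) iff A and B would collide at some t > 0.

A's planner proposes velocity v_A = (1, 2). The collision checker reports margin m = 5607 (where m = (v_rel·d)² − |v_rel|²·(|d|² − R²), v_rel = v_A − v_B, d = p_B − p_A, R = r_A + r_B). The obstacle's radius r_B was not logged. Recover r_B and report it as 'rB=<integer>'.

m = 5607
d = (-7, 11);  v_rel = (-3, 10),  |v_rel|² = 109
v_rel×d = (-3)·(11) − (10)·(-7) = 37
since m = R²·109 − 37²:  R² = (1369 + 5607) / 109 = 64
R = √64 = 8  ⇒  r_B = 8 − 1 = 7

rB=7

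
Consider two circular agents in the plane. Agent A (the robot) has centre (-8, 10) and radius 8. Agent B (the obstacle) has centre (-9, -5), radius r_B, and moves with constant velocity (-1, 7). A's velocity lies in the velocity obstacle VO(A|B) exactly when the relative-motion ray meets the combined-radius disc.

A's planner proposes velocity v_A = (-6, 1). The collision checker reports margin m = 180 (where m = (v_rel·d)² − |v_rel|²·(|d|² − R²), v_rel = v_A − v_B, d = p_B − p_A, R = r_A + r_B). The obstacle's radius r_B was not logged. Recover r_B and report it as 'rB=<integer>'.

m = 180
d = (-1, -15);  v_rel = (-5, -6),  |v_rel|² = 61
v_rel×d = (-5)·(-15) − (-6)·(-1) = 69
since m = R²·61 − 69²:  R² = (4761 + 180) / 61 = 81
R = √81 = 9  ⇒  r_B = 9 − 8 = 1

rB=1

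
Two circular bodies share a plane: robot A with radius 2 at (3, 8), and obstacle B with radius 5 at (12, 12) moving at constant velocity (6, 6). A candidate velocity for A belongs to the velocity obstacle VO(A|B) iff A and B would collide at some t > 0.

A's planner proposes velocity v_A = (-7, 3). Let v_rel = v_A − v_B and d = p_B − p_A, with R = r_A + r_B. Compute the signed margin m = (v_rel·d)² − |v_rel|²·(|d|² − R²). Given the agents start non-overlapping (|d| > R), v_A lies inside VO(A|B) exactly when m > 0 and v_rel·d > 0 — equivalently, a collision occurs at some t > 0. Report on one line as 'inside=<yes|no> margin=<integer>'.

d = (9, 4),  |d|² = 97;  R = 2+5 = 7,  c = 97−7² = 48
v_rel = (-13, -3),  |v_rel|² = 178;  v_rel·d = (-13)·(9) + (-3)·(4) = -129
178·t² + 258·t + 48 = 0  ⇒  m = (-129)² − 178·48 = 8097
m = 8097 > 0,  v_rel·d = -129 < 0  ⇒  outside

inside=no margin=8097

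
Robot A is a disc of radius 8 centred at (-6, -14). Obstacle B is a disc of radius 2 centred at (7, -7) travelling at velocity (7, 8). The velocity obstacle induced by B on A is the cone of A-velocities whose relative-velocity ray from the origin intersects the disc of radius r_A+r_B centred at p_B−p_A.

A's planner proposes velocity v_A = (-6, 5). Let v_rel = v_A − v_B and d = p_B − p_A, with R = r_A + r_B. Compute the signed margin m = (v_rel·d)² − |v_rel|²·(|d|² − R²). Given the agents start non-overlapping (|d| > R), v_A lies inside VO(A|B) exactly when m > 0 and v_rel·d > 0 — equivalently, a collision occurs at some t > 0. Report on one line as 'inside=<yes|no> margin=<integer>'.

d = (13, 7),  |d|² = 218;  R = 8+2 = 10,  c = 218−10² = 118
v_rel = (-13, -3),  |v_rel|² = 178;  v_rel·d = (-13)·(13) + (-3)·(7) = -190
178·t² + 380·t + 118 = 0  ⇒  m = (-190)² − 178·118 = 15096
m = 15096 > 0,  v_rel·d = -190 < 0  ⇒  outside

inside=no margin=15096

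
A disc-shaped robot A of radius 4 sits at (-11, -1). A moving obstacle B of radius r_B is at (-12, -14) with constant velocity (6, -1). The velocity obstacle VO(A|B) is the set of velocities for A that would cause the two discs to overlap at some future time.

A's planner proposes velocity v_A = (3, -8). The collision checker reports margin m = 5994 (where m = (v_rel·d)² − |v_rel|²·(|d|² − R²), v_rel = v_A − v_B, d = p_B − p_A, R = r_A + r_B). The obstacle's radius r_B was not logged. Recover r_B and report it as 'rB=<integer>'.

m = 5994
d = (-1, -13);  v_rel = (-3, -7),  |v_rel|² = 58
v_rel×d = (-3)·(-13) − (-7)·(-1) = 32
since m = R²·58 − 32²:  R² = (1024 + 5994) / 58 = 121
R = √121 = 11  ⇒  r_B = 11 − 4 = 7

rB=7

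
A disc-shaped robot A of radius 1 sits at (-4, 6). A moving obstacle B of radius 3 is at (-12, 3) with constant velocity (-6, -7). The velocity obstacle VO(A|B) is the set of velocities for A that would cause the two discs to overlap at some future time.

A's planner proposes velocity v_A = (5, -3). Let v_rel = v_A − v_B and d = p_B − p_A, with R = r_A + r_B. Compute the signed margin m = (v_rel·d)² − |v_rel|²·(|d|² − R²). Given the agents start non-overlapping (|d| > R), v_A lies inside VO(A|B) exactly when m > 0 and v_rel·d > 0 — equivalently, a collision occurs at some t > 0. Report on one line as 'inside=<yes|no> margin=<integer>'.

d = (-8, -3),  |d|² = 73;  R = 1+3 = 4,  c = 73−4² = 57
v_rel = (11, 4),  |v_rel|² = 137;  v_rel·d = (11)·(-8) + (4)·(-3) = -100
137·t² + 200·t + 57 = 0  ⇒  m = (-100)² − 137·57 = 2191
m = 2191 > 0,  v_rel·d = -100 < 0  ⇒  outside

inside=no margin=2191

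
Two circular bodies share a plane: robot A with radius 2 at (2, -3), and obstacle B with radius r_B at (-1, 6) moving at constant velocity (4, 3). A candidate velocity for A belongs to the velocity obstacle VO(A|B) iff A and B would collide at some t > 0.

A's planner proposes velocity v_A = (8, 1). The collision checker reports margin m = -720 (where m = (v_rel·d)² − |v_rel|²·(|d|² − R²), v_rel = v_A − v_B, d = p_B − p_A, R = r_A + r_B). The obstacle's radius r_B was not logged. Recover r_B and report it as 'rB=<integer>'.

m = -720
d = (-3, 9);  v_rel = (4, -2),  |v_rel|² = 20
v_rel×d = (4)·(9) − (-2)·(-3) = 30
since m = R²·20 − 30²:  R² = (900 + -720) / 20 = 9
R = √9 = 3  ⇒  r_B = 3 − 2 = 1

rB=1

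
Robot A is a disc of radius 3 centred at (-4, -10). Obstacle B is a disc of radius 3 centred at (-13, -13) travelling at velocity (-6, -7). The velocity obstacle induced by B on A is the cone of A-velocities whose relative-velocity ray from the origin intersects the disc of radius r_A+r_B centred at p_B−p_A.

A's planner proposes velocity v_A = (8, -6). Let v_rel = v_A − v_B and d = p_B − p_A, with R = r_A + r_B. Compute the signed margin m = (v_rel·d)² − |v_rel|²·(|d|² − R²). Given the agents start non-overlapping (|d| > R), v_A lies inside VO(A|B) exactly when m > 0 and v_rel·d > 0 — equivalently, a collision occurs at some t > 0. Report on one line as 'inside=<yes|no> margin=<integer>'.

d = (-9, -3),  |d|² = 90;  R = 3+3 = 6,  c = 90−6² = 54
v_rel = (14, 1),  |v_rel|² = 197;  v_rel·d = (14)·(-9) + (1)·(-3) = -129
197·t² + 258·t + 54 = 0  ⇒  m = (-129)² − 197·54 = 6003
m = 6003 > 0,  v_rel·d = -129 < 0  ⇒  outside

inside=no margin=6003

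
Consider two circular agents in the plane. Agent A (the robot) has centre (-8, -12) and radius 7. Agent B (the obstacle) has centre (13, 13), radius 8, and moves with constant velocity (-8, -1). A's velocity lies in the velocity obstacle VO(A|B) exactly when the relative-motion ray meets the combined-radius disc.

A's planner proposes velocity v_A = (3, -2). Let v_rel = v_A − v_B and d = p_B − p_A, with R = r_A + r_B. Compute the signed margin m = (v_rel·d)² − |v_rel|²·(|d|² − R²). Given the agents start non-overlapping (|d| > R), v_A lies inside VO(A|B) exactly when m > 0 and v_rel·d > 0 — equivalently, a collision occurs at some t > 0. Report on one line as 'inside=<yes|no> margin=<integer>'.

d = (21, 25),  |d|² = 1066;  R = 7+8 = 15,  c = 1066−15² = 841
v_rel = (11, -1),  |v_rel|² = 122;  v_rel·d = (11)·(21) + (-1)·(25) = 206
122·t² − 412·t + 841 = 0  ⇒  m = 206² − 122·841 = -60166
m = -60166 < 0,  v_rel·d = 206 > 0  ⇒  outside

inside=no margin=-60166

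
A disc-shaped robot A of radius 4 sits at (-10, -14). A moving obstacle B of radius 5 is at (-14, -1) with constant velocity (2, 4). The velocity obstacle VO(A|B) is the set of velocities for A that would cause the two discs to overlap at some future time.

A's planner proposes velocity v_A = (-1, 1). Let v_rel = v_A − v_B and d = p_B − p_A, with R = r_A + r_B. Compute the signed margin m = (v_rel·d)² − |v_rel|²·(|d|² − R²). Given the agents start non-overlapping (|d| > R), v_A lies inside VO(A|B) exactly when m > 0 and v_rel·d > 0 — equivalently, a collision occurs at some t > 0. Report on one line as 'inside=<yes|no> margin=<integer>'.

d = (-4, 13),  |d|² = 185;  R = 4+5 = 9,  c = 185−9² = 104
v_rel = (-3, -3),  |v_rel|² = 18;  v_rel·d = (-3)·(-4) + (-3)·(13) = -27
18·t² + 54·t + 104 = 0  ⇒  m = (-27)² − 18·104 = -1143
m = -1143 < 0,  v_rel·d = -27 < 0  ⇒  outside

inside=no margin=-1143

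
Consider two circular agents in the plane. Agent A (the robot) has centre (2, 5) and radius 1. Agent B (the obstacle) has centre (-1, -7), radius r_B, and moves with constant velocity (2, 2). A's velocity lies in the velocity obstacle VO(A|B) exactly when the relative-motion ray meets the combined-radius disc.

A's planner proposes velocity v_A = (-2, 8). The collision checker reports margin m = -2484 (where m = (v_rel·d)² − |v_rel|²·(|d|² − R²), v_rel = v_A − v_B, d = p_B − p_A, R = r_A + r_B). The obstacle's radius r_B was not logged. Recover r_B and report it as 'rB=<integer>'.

m = -2484
d = (-3, -12);  v_rel = (-4, 6),  |v_rel|² = 52
v_rel×d = (-4)·(-12) − (6)·(-3) = 66
since m = R²·52 − 66²:  R² = (4356 + -2484) / 52 = 36
R = √36 = 6  ⇒  r_B = 6 − 1 = 5

rB=5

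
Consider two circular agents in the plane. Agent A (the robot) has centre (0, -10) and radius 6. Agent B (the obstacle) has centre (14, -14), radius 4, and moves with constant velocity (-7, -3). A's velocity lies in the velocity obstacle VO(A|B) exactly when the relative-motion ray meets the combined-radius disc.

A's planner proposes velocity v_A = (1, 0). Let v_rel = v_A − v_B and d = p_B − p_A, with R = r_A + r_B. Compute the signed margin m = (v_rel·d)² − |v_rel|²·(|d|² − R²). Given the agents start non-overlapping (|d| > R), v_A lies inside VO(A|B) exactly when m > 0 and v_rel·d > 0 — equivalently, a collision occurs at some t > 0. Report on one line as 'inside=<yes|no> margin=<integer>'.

d = (14, -4),  |d|² = 212;  R = 6+4 = 10,  c = 212−10² = 112
v_rel = (8, 3),  |v_rel|² = 73;  v_rel·d = (8)·(14) + (3)·(-4) = 100
73·t² − 200·t + 112 = 0  ⇒  m = 100² − 73·112 = 1824
m = 1824 > 0,  v_rel·d = 100 > 0  ⇒  inside

inside=yes margin=1824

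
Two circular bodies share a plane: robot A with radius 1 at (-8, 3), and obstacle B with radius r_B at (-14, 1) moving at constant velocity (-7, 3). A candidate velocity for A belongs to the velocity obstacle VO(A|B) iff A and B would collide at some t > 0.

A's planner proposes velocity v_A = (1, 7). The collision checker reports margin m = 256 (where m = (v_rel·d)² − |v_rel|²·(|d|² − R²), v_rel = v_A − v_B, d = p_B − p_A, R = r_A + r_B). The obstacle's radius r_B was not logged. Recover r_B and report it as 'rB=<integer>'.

m = 256
d = (-6, -2);  v_rel = (8, 4),  |v_rel|² = 80
v_rel×d = (8)·(-2) − (4)·(-6) = 8
since m = R²·80 − 8²:  R² = (64 + 256) / 80 = 4
R = √4 = 2  ⇒  r_B = 2 − 1 = 1

rB=1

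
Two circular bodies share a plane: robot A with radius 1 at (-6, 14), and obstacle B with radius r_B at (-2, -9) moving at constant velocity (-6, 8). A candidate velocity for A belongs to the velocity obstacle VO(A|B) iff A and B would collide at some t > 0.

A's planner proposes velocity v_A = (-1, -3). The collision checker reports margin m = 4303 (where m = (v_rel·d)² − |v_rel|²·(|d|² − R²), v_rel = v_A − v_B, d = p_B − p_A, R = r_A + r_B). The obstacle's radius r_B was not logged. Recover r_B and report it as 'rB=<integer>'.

m = 4303
d = (4, -23);  v_rel = (5, -11),  |v_rel|² = 146
v_rel×d = (5)·(-23) − (-11)·(4) = -71
since m = R²·146 − (-71)²:  R² = (5041 + 4303) / 146 = 64
R = √64 = 8  ⇒  r_B = 8 − 1 = 7

rB=7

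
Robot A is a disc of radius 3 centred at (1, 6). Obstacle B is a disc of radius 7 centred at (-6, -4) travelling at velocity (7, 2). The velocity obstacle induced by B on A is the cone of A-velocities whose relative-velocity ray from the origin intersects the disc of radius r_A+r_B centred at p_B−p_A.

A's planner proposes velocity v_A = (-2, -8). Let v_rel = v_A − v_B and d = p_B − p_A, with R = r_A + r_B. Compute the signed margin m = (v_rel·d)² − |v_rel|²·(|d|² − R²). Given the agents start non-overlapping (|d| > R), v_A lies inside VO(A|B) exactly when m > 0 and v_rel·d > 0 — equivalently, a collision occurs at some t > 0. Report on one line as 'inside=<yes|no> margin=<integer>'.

d = (-7, -10),  |d|² = 149;  R = 3+7 = 10,  c = 149−10² = 49
v_rel = (-9, -10),  |v_rel|² = 181;  v_rel·d = (-9)·(-7) + (-10)·(-10) = 163
181·t² − 326·t + 49 = 0  ⇒  m = 163² − 181·49 = 17700
m = 17700 > 0,  v_rel·d = 163 > 0  ⇒  inside

inside=yes margin=17700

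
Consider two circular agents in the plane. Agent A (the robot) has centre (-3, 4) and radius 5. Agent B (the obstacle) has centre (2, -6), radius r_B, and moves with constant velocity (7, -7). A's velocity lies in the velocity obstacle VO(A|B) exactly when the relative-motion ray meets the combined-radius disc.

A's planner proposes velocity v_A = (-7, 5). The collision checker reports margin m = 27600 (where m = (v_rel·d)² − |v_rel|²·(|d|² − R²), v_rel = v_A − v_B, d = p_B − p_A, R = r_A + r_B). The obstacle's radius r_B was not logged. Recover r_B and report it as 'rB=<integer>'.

m = 27600
d = (5, -10);  v_rel = (-14, 12),  |v_rel|² = 340
v_rel×d = (-14)·(-10) − (12)·(5) = 80
since m = R²·340 − 80²:  R² = (6400 + 27600) / 340 = 100
R = √100 = 10  ⇒  r_B = 10 − 5 = 5

rB=5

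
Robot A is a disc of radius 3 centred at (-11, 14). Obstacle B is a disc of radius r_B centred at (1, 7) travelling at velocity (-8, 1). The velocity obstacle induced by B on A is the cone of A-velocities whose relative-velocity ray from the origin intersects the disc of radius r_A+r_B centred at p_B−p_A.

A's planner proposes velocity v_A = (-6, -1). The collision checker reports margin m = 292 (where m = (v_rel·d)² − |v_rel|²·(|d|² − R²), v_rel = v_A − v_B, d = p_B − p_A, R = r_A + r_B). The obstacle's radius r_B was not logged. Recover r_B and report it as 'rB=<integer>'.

m = 292
d = (12, -7);  v_rel = (2, -2),  |v_rel|² = 8
v_rel×d = (2)·(-7) − (-2)·(12) = 10
since m = R²·8 − 10²:  R² = (100 + 292) / 8 = 49
R = √49 = 7  ⇒  r_B = 7 − 3 = 4

rB=4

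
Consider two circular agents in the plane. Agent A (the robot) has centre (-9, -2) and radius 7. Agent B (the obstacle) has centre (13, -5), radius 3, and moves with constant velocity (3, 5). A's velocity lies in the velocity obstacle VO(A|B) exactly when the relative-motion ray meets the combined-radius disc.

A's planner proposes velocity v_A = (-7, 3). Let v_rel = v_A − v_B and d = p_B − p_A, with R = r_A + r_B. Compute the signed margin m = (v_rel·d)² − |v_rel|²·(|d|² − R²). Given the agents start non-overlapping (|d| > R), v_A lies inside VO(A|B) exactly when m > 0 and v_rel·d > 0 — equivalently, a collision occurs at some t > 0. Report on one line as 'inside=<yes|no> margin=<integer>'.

d = (22, -3),  |d|² = 493;  R = 7+3 = 10,  c = 493−10² = 393
v_rel = (-10, -2),  |v_rel|² = 104;  v_rel·d = (-10)·(22) + (-2)·(-3) = -214
104·t² + 428·t + 393 = 0  ⇒  m = (-214)² − 104·393 = 4924
m = 4924 > 0,  v_rel·d = -214 < 0  ⇒  outside

inside=no margin=4924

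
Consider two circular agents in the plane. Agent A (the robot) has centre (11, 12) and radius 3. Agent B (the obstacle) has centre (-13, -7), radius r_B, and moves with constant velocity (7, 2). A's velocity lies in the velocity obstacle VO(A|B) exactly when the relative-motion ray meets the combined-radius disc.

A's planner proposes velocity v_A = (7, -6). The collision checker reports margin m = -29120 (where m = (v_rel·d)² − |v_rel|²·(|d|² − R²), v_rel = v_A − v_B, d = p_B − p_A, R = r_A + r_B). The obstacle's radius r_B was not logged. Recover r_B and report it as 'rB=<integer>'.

m = -29120
d = (-24, -19);  v_rel = (0, -8),  |v_rel|² = 64
v_rel×d = (0)·(-19) − (-8)·(-24) = -192
since m = R²·64 − (-192)²:  R² = (36864 + -29120) / 64 = 121
R = √121 = 11  ⇒  r_B = 11 − 3 = 8

rB=8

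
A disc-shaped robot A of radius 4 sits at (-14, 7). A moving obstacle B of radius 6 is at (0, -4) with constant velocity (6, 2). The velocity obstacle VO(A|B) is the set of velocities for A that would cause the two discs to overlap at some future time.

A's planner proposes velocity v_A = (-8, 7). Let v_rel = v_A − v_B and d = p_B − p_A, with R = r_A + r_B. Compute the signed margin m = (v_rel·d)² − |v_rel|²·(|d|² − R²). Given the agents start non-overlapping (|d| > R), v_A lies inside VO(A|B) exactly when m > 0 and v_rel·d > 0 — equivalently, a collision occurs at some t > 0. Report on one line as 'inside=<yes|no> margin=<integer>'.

d = (14, -11),  |d|² = 317;  R = 4+6 = 10,  c = 317−10² = 217
v_rel = (-14, 5),  |v_rel|² = 221;  v_rel·d = (-14)·(14) + (5)·(-11) = -251
221·t² + 502·t + 217 = 0  ⇒  m = (-251)² − 221·217 = 15044
m = 15044 > 0,  v_rel·d = -251 < 0  ⇒  outside

inside=no margin=15044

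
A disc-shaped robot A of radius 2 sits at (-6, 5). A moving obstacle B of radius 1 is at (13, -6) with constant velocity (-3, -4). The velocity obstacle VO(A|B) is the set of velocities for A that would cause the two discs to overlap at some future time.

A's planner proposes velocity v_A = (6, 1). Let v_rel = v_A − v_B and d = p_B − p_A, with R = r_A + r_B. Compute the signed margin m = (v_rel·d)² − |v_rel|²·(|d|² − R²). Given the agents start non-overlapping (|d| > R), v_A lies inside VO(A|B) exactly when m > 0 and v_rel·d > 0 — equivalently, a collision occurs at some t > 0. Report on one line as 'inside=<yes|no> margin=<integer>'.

d = (19, -11),  |d|² = 482;  R = 2+1 = 3,  c = 482−3² = 473
v_rel = (9, 5),  |v_rel|² = 106;  v_rel·d = (9)·(19) + (5)·(-11) = 116
106·t² − 232·t + 473 = 0  ⇒  m = 116² − 106·473 = -36682
m = -36682 < 0,  v_rel·d = 116 > 0  ⇒  outside

inside=no margin=-36682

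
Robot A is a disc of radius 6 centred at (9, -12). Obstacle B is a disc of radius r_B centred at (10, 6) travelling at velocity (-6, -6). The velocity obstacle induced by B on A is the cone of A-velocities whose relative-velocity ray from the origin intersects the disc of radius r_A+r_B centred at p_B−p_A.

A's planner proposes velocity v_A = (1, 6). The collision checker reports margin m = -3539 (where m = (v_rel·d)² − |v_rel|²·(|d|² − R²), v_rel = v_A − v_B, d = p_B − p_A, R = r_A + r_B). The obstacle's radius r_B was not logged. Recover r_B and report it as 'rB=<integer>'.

m = -3539
d = (1, 18);  v_rel = (7, 12),  |v_rel|² = 193
v_rel×d = (7)·(18) − (12)·(1) = 114
since m = R²·193 − 114²:  R² = (12996 + -3539) / 193 = 49
R = √49 = 7  ⇒  r_B = 7 − 6 = 1

rB=1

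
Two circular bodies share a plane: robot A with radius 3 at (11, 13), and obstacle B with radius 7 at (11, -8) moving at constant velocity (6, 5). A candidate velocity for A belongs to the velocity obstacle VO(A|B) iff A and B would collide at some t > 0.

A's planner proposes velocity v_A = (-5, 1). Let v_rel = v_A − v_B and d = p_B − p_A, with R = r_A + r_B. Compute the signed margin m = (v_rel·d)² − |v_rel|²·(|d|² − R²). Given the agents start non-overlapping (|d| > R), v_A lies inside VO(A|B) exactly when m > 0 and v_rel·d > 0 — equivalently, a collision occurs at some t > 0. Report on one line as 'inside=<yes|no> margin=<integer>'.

d = (0, -21),  |d|² = 441;  R = 3+7 = 10,  c = 441−10² = 341
v_rel = (-11, -4),  |v_rel|² = 137;  v_rel·d = (-11)·(0) + (-4)·(-21) = 84
137·t² − 168·t + 341 = 0  ⇒  m = 84² − 137·341 = -39661
m = -39661 < 0,  v_rel·d = 84 > 0  ⇒  outside

inside=no margin=-39661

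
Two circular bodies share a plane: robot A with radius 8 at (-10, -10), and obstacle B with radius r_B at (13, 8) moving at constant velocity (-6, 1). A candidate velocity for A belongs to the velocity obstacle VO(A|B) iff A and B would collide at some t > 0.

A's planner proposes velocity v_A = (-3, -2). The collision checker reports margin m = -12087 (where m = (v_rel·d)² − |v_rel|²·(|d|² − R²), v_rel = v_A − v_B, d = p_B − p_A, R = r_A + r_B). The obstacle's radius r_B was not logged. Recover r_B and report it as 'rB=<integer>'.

m = -12087
d = (23, 18);  v_rel = (3, -3),  |v_rel|² = 18
v_rel×d = (3)·(18) − (-3)·(23) = 123
since m = R²·18 − 123²:  R² = (15129 + -12087) / 18 = 169
R = √169 = 13  ⇒  r_B = 13 − 8 = 5

rB=5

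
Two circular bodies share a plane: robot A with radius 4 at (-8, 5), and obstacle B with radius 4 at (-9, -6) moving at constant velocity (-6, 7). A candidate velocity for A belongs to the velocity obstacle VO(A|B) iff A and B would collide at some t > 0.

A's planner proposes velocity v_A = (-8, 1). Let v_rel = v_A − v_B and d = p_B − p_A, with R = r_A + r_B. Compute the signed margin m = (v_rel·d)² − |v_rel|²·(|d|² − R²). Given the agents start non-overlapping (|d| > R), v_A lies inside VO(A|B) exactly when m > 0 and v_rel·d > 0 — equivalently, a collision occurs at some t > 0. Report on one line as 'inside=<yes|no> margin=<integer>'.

d = (-1, -11),  |d|² = 122;  R = 4+4 = 8,  c = 122−8² = 58
v_rel = (-2, -6),  |v_rel|² = 40;  v_rel·d = (-2)·(-1) + (-6)·(-11) = 68
40·t² − 136·t + 58 = 0  ⇒  m = 68² − 40·58 = 2304
m = 2304 > 0,  v_rel·d = 68 > 0  ⇒  inside

inside=yes margin=2304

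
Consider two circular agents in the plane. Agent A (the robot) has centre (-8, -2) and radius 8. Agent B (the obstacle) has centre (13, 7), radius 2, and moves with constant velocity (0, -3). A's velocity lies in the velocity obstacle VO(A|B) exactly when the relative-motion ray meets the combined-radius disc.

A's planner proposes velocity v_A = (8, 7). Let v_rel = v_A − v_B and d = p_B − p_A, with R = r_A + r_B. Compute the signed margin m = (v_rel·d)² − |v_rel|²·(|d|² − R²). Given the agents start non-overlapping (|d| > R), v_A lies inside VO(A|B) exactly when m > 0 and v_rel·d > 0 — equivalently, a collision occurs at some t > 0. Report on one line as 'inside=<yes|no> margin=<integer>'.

d = (21, 9),  |d|² = 522;  R = 8+2 = 10,  c = 522−10² = 422
v_rel = (8, 10),  |v_rel|² = 164;  v_rel·d = (8)·(21) + (10)·(9) = 258
164·t² − 516·t + 422 = 0  ⇒  m = 258² − 164·422 = -2644
m = -2644 < 0,  v_rel·d = 258 > 0  ⇒  outside

inside=no margin=-2644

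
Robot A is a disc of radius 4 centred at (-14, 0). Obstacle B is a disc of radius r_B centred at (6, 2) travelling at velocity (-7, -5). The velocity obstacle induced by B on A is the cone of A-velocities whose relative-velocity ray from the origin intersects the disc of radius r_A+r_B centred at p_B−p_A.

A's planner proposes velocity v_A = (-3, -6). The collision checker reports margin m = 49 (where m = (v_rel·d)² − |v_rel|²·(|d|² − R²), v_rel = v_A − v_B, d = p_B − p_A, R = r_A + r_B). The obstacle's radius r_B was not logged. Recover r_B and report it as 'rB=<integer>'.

m = 49
d = (20, 2);  v_rel = (4, -1),  |v_rel|² = 17
v_rel×d = (4)·(2) − (-1)·(20) = 28
since m = R²·17 − 28²:  R² = (784 + 49) / 17 = 49
R = √49 = 7  ⇒  r_B = 7 − 4 = 3

rB=3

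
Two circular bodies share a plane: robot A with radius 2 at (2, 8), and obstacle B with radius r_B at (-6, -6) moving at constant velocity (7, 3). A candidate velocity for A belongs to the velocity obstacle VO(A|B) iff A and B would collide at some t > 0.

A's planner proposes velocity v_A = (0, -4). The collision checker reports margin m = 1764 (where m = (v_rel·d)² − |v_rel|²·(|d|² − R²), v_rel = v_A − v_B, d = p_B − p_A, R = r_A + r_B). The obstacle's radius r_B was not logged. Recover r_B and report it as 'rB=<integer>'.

m = 1764
d = (-8, -14);  v_rel = (-7, -7),  |v_rel|² = 98
v_rel×d = (-7)·(-14) − (-7)·(-8) = 42
since m = R²·98 − 42²:  R² = (1764 + 1764) / 98 = 36
R = √36 = 6  ⇒  r_B = 6 − 2 = 4

rB=4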